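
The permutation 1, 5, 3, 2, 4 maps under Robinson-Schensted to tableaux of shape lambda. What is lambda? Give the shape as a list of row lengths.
[3, 1, 1]

Row-insert each entry into an empty tableau.

After inserting 1: P = [[1]].
After inserting 5: P = [[1, 5]].
After inserting 3: P = [[1, 3], [5]].
After inserting 2: P = [[1, 2], [3], [5]].
After inserting 4: P = [[1, 2, 4], [3], [5]].

The final insertion tableau P = [[1, 2, 4], [3], [5]] has shape [3, 1, 1].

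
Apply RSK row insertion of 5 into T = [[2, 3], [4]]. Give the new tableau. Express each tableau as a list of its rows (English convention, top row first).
[[2, 3, 5], [4]]

5 is larger than every entry of row 1, so it is appended to row 1. The new tableau is [[2, 3, 5], [4]].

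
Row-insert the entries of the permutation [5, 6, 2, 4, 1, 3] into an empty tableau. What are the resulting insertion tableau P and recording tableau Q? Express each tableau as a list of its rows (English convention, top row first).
P = [[1, 3], [2, 4], [5, 6]], Q = [[1, 2], [3, 4], [5, 6]]

Insert each entry of the permutation into P by Schensted row insertion, recording in Q the position of each new cell.

Insert 5: appended to row 1. P = [[5]].
Insert 6: appended to row 1. P = [[5, 6]].
Insert 2: 2 bumps 5 from row 1; 5 starts row 2. P = [[2, 6], [5]].
Insert 4: 4 bumps 6 from row 1; 6 appends to row 2. P = [[2, 4], [5, 6]].
Insert 1: 1 bumps 2 from row 1; 2 bumps 5 from row 2; 5 starts row 3. P = [[1, 4], [2, 6], [5]].
Insert 3: 3 bumps 4 from row 1; 4 bumps 6 from row 2; 6 appends to row 3. P = [[1, 3], [2, 4], [5, 6]].

So P = [[1, 3], [2, 4], [5, 6]], Q = [[1, 2], [3, 4], [5, 6]].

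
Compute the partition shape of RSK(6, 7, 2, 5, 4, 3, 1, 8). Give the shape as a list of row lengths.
[3, 2, 1, 1, 1]

Row-insert each entry into an empty tableau.

After inserting 6: P = [[6]].
After inserting 7: P = [[6, 7]].
After inserting 2: P = [[2, 7], [6]].
After inserting 5: P = [[2, 5], [6, 7]].
After inserting 4: P = [[2, 4], [5, 7], [6]].
After inserting 3: P = [[2, 3], [4, 7], [5], [6]].
After inserting 1: P = [[1, 3], [2, 7], [4], [5], [6]].
After inserting 8: P = [[1, 3, 8], [2, 7], [4], [5], [6]].

The final insertion tableau P = [[1, 3, 8], [2, 7], [4], [5], [6]] has shape [3, 2, 1, 1, 1].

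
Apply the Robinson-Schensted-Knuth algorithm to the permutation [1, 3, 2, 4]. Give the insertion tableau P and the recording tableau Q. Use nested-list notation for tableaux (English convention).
P = [[1, 2, 4], [3]], Q = [[1, 2, 4], [3]]

Insert each entry of the permutation into P by Schensted row insertion, recording in Q the position of each new cell.

Insert 1: appended to row 1. P = [[1]].
Insert 3: appended to row 1. P = [[1, 3]].
Insert 2: 2 bumps 3 from row 1; 3 starts row 2. P = [[1, 2], [3]].
Insert 4: appended to row 1. P = [[1, 2, 4], [3]].

So P = [[1, 2, 4], [3]], Q = [[1, 2, 4], [3]].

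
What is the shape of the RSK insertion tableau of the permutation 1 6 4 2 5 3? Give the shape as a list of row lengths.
[3, 2, 1]

Row-insert each entry into an empty tableau.

After inserting 1: P = [[1]].
After inserting 6: P = [[1, 6]].
After inserting 4: P = [[1, 4], [6]].
After inserting 2: P = [[1, 2], [4], [6]].
After inserting 5: P = [[1, 2, 5], [4], [6]].
After inserting 3: P = [[1, 2, 3], [4, 5], [6]].

The final insertion tableau P = [[1, 2, 3], [4, 5], [6]] has shape [3, 2, 1].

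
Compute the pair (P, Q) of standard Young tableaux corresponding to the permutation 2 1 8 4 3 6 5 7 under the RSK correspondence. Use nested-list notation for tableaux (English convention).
Insert each entry of the permutation into P by Schensted row insertion, recording in Q the position of each new cell.

Insert 2: appended to row 1. P = [[2]], Q = [[1]].
Insert 1: 1 bumps 2 from row 1; 2 starts row 2. P = [[1], [2]], Q = [[1], [2]].
Insert 8: appended to row 1. P = [[1, 8], [2]], Q = [[1, 3], [2]].
Insert 4: 4 bumps 8 from row 1; 8 appends to row 2. P = [[1, 4], [2, 8]], Q = [[1, 3], [2, 4]].
Insert 3: 3 bumps 4 from row 1; 4 bumps 8 from row 2; 8 starts row 3. P = [[1, 3], [2, 4], [8]], Q = [[1, 3], [2, 4], [5]].
Insert 6: appended to row 1. P = [[1, 3, 6], [2, 4], [8]], Q = [[1, 3, 6], [2, 4], [5]].
Insert 5: 5 bumps 6 from row 1; 6 appends to row 2. P = [[1, 3, 5], [2, 4, 6], [8]], Q = [[1, 3, 6], [2, 4, 7], [5]].
Insert 7: appended to row 1. P = [[1, 3, 5, 7], [2, 4, 6], [8]], Q = [[1, 3, 6, 8], [2, 4, 7], [5]].

So P = [[1, 3, 5, 7], [2, 4, 6], [8]], Q = [[1, 3, 6, 8], [2, 4, 7], [5]].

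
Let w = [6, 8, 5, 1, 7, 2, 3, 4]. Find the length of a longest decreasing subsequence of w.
3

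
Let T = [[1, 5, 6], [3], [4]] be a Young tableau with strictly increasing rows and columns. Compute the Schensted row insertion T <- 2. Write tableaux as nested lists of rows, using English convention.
In row 1, 2 replaces 5 (the leftmost entry greater than 2); 5 is bumped to row 2. 5 is appended to row 2. The new tableau is [[1, 2, 6], [3, 5], [4]].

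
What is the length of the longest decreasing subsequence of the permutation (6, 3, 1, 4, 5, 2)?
3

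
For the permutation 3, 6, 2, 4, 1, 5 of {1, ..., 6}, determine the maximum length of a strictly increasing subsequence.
3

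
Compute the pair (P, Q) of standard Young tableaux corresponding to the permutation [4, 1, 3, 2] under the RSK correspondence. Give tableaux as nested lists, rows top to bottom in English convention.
Insert each entry of the permutation into P by Schensted row insertion, recording in Q the position of each new cell.

Insert 4: appended to row 1. P = [[4]].
Insert 1: 1 bumps 4 from row 1; 4 starts row 2. P = [[1], [4]].
Insert 3: appended to row 1. P = [[1, 3], [4]].
Insert 2: 2 bumps 3 from row 1; 3 bumps 4 from row 2; 4 starts row 3. P = [[1, 2], [3], [4]].

So P = [[1, 2], [3], [4]], Q = [[1, 3], [2], [4]].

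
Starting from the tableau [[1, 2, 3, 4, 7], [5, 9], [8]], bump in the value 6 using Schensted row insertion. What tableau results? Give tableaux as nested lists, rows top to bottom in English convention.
In row 1, 6 replaces 7 (the leftmost entry greater than 6); 7 is bumped to row 2. In row 2, 7 replaces 9 (the leftmost entry greater than 7); 9 is bumped to row 3. 9 is appended to row 3. The new tableau is [[1, 2, 3, 4, 6], [5, 7], [8, 9]].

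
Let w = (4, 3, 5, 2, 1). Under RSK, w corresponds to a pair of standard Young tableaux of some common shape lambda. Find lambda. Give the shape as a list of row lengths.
RSK row insertion gives P = [[1, 5], [2], [3], [4]], which has shape [2, 1, 1, 1].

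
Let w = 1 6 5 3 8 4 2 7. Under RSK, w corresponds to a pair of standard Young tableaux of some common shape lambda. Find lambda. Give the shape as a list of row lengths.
Row-insert each entry into an empty tableau.

After inserting 1: P = [[1]].
After inserting 6: P = [[1, 6]].
After inserting 5: P = [[1, 5], [6]].
After inserting 3: P = [[1, 3], [5], [6]].
After inserting 8: P = [[1, 3, 8], [5], [6]].
After inserting 4: P = [[1, 3, 4], [5, 8], [6]].
After inserting 2: P = [[1, 2, 4], [3, 8], [5], [6]].
After inserting 7: P = [[1, 2, 4, 7], [3, 8], [5], [6]].

The final insertion tableau P = [[1, 2, 4, 7], [3, 8], [5], [6]] has shape [4, 2, 1, 1].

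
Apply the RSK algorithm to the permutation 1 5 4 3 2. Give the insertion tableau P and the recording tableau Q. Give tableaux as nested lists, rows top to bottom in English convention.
Insert each entry of the permutation into P by Schensted row insertion, recording in Q the position of each new cell.

Insert 1: appended to row 1. P = [[1]].
Insert 5: appended to row 1. P = [[1, 5]].
Insert 4: 4 bumps 5 from row 1; 5 starts row 2. P = [[1, 4], [5]].
Insert 3: 3 bumps 4 from row 1; 4 bumps 5 from row 2; 5 starts row 3. P = [[1, 3], [4], [5]].
Insert 2: 2 bumps 3 from row 1; 3 bumps 4 from row 2; 4 bumps 5 from row 3; 5 starts row 4. P = [[1, 2], [3], [4], [5]].

So P = [[1, 2], [3], [4], [5]], Q = [[1, 2], [3], [4], [5]].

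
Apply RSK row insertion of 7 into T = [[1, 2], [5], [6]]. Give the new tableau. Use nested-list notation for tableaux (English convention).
7 is larger than every entry of row 1, so it is appended to row 1. The new tableau is [[1, 2, 7], [5], [6]].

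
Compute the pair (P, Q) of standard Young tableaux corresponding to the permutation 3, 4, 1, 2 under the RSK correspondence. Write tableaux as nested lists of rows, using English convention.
Insert each entry of the permutation into P by Schensted row insertion, recording in Q the position of each new cell.

After inserting 3: P = [[3]].
After inserting 4: P = [[3, 4]].
After inserting 1: P = [[1, 4], [3]].
After inserting 2: P = [[1, 2], [3, 4]].

So P = [[1, 2], [3, 4]], Q = [[1, 2], [3, 4]].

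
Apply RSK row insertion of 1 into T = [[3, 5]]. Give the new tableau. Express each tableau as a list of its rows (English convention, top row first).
[[1, 5], [3]]

In row 1, 1 replaces 3 (the leftmost entry greater than 1); 3 is bumped to row 2. 3 starts a new row 2. The new tableau is [[1, 5], [3]].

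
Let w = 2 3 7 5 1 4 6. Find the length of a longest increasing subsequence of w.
4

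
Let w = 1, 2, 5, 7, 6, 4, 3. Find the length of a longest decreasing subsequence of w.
4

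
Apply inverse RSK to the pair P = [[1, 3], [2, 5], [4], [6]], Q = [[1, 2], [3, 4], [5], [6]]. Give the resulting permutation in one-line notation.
4 6 2 5 3 1

Reverse the RSK construction: for i from n down to 1, find the cell of Q containing i, remove the entry at that cell from P, and reverse-bump it up through P; the value ejected from row 1 is w(i).

Step i=6: Q has 6 at row 4, column 1; remove 6 from row 4 of P and reverse-bump: 6 enters row 3 and ejects 4; 4 enters row 2 and ejects 2; 2 enters row 1 and ejects 1. So w(6) = 1. P is now [[2, 3], [4, 5], [6]].
Step i=5: Q has 5 at row 3, column 1; remove 6 from row 3 of P and reverse-bump: 6 enters row 2 and ejects 5; 5 enters row 1 and ejects 3. So w(5) = 3. P is now [[2, 5], [4, 6]].
Step i=4: Q has 4 at row 2, column 2; remove 6 from row 2 of P and reverse-bump: 6 enters row 1 and ejects 5. So w(4) = 5. P is now [[2, 6], [4]].
Step i=3: Q has 3 at row 2, column 1; remove 4 from row 2 of P and reverse-bump: 4 enters row 1 and ejects 2. So w(3) = 2. P is now [[4, 6]].
Step i=2: Q has 2 at row 1, column 2; remove that cell from P, ejecting 6. So w(2) = 6. P is now [[4]].
Step i=1: Q has 1 at row 1, column 1; remove that cell from P, ejecting 4. So w(1) = 4. P is now [].

So w = 4 6 2 5 3 1.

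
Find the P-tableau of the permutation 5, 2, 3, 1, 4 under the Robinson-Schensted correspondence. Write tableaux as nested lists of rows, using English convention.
P = [[1, 3, 4], [2], [5]]

Insert 5: appended to row 1. P = [[5]].
Insert 2: 2 bumps 5 from row 1; 5 starts row 2. P = [[2], [5]].
Insert 3: appended to row 1. P = [[2, 3], [5]].
Insert 1: 1 bumps 2 from row 1; 2 bumps 5 from row 2; 5 starts row 3. P = [[1, 3], [2], [5]].
Insert 4: appended to row 1. P = [[1, 3, 4], [2], [5]].

So P = [[1, 3, 4], [2], [5]].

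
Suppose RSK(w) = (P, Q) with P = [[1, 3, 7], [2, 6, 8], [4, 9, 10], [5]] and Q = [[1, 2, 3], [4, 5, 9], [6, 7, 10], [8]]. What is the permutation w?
Reverse the RSK construction: for i from n down to 1, find the cell of Q containing i, remove the entry at that cell from P, and reverse-bump it up through P; the value ejected from row 1 is w(i).

Step i=10: Q has 10 at row 3, column 3; remove 10 from row 3 of P and reverse-bump: 10 enters row 2 and ejects 8; 8 enters row 1 and ejects 7. So w(10) = 7. P is now [[1, 3, 8], [2, 6, 10], [4, 9], [5]].
Step i=9: Q has 9 at row 2, column 3; remove 10 from row 2 of P and reverse-bump: 10 enters row 1 and ejects 8. So w(9) = 8. P is now [[1, 3, 10], [2, 6], [4, 9], [5]].
Step i=8: Q has 8 at row 4, column 1; remove 5 from row 4 of P and reverse-bump: 5 enters row 3 and ejects 4; 4 enters row 2 and ejects 2; 2 enters row 1 and ejects 1. So w(8) = 1. P is now [[2, 3, 10], [4, 6], [5, 9]].
Step i=7: Q has 7 at row 3, column 2; remove 9 from row 3 of P and reverse-bump: 9 enters row 2 and ejects 6; 6 enters row 1 and ejects 3. So w(7) = 3. P is now [[2, 6, 10], [4, 9], [5]].
Step i=6: Q has 6 at row 3, column 1; remove 5 from row 3 of P and reverse-bump: 5 enters row 2 and ejects 4; 4 enters row 1 and ejects 2. So w(6) = 2. P is now [[4, 6, 10], [5, 9]].
Step i=5: Q has 5 at row 2, column 2; remove 9 from row 2 of P and reverse-bump: 9 enters row 1 and ejects 6. So w(5) = 6. P is now [[4, 9, 10], [5]].
Step i=4: Q has 4 at row 2, column 1; remove 5 from row 2 of P and reverse-bump: 5 enters row 1 and ejects 4. So w(4) = 4. P is now [[5, 9, 10]].
Step i=3: Q has 3 at row 1, column 3; remove that cell from P, ejecting 10. So w(3) = 10. P is now [[5, 9]].
Step i=2: Q has 2 at row 1, column 2; remove that cell from P, ejecting 9. So w(2) = 9. P is now [[5]].
Step i=1: Q has 1 at row 1, column 1; remove that cell from P, ejecting 5. So w(1) = 5. P is now [].

So w = 5 9 10 4 6 2 3 1 8 7.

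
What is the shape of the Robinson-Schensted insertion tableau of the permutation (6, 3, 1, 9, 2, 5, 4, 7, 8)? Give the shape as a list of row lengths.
RSK row insertion gives P = [[1, 2, 4, 7, 8], [3, 5], [6, 9]], which has shape [5, 2, 2].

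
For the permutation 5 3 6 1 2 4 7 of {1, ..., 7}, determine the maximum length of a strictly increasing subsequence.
4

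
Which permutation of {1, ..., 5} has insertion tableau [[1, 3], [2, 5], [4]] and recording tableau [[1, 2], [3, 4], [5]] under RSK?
Reverse the RSK construction: for i from n down to 1, find the cell of Q containing i, remove the entry at that cell from P, and reverse-bump it up through P; the value ejected from row 1 is w(i).

Step i=5: Q has 5 at row 3, column 1; remove 4 from row 3 of P and reverse-bump: 4 enters row 2 and ejects 2; 2 enters row 1 and ejects 1. So w(5) = 1. P is now [[2, 3], [4, 5]].
Step i=4: Q has 4 at row 2, column 2; remove 5 from row 2 of P and reverse-bump: 5 enters row 1 and ejects 3. So w(4) = 3. P is now [[2, 5], [4]].
Step i=3: Q has 3 at row 2, column 1; remove 4 from row 2 of P and reverse-bump: 4 enters row 1 and ejects 2. So w(3) = 2. P is now [[4, 5]].
Step i=2: Q has 2 at row 1, column 2; remove that cell from P, ejecting 5. So w(2) = 5. P is now [[4]].
Step i=1: Q has 1 at row 1, column 1; remove that cell from P, ejecting 4. So w(1) = 4. P is now [].

So w = 4 5 2 3 1.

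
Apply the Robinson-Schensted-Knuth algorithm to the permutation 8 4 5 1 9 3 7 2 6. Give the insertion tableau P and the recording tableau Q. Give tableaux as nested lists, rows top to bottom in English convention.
P = [[1, 2, 6], [3, 5, 7], [4, 9], [8]], Q = [[1, 3, 5], [2, 6, 7], [4, 9], [8]]

Insert each entry of the permutation into P by Schensted row insertion, recording in Q the position of each new cell.

Insert 8: appended to row 1. P = [[8]].
Insert 4: 4 bumps 8 from row 1; 8 starts row 2. P = [[4], [8]].
Insert 5: appended to row 1. P = [[4, 5], [8]].
Insert 1: 1 bumps 4 from row 1; 4 bumps 8 from row 2; 8 starts row 3. P = [[1, 5], [4], [8]].
Insert 9: appended to row 1. P = [[1, 5, 9], [4], [8]].
Insert 3: 3 bumps 5 from row 1; 5 appends to row 2. P = [[1, 3, 9], [4, 5], [8]].
Insert 7: 7 bumps 9 from row 1; 9 appends to row 2. P = [[1, 3, 7], [4, 5, 9], [8]].
Insert 2: 2 bumps 3 from row 1; 3 bumps 4 from row 2; 4 bumps 8 from row 3; 8 starts row 4. P = [[1, 2, 7], [3, 5, 9], [4], [8]].
Insert 6: 6 bumps 7 from row 1; 7 bumps 9 from row 2; 9 appends to row 3. P = [[1, 2, 6], [3, 5, 7], [4, 9], [8]].

So P = [[1, 2, 6], [3, 5, 7], [4, 9], [8]], Q = [[1, 3, 5], [2, 6, 7], [4, 9], [8]].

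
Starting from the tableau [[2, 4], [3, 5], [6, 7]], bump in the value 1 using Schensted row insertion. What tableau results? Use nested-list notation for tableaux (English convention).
In row 1, 1 replaces 2 (the leftmost entry greater than 1); 2 is bumped to row 2. In row 2, 2 replaces 3 (the leftmost entry greater than 2); 3 is bumped to row 3. In row 3, 3 replaces 6 (the leftmost entry greater than 3); 6 is bumped to row 4. 6 starts a new row 4. The new tableau is [[1, 4], [2, 5], [3, 7], [6]].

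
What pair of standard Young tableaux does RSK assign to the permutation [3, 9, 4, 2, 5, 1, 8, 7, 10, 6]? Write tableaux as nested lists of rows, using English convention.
Insert each entry of the permutation into P by Schensted row insertion, recording in Q the position of each new cell.

Insert 3: appended to row 1. P = [[3]].
Insert 9: appended to row 1. P = [[3, 9]].
Insert 4: 4 bumps 9 from row 1; 9 starts row 2. P = [[3, 4], [9]].
Insert 2: 2 bumps 3 from row 1; 3 bumps 9 from row 2; 9 starts row 3. P = [[2, 4], [3], [9]].
Insert 5: appended to row 1. P = [[2, 4, 5], [3], [9]].
Insert 1: 1 bumps 2 from row 1; 2 bumps 3 from row 2; 3 bumps 9 from row 3; 9 starts row 4. P = [[1, 4, 5], [2], [3], [9]].
Insert 8: appended to row 1. P = [[1, 4, 5, 8], [2], [3], [9]].
Insert 7: 7 bumps 8 from row 1; 8 appends to row 2. P = [[1, 4, 5, 7], [2, 8], [3], [9]].
Insert 10: appended to row 1. P = [[1, 4, 5, 7, 10], [2, 8], [3], [9]].
Insert 6: 6 bumps 7 from row 1; 7 bumps 8 from row 2; 8 appends to row 3. P = [[1, 4, 5, 6, 10], [2, 7], [3, 8], [9]].

So P = [[1, 4, 5, 6, 10], [2, 7], [3, 8], [9]], Q = [[1, 2, 5, 7, 9], [3, 8], [4, 10], [6]].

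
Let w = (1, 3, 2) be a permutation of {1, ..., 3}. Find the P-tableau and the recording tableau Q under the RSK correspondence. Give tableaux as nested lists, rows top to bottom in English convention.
P = [[1, 2], [3]], Q = [[1, 2], [3]]

Insert each entry of the permutation into P by Schensted row insertion, recording in Q the position of each new cell.

Insert 1: appended to row 1. P = [[1]], Q = [[1]].
Insert 3: appended to row 1. P = [[1, 3]], Q = [[1, 2]].
Insert 2: 2 bumps 3 from row 1; 3 starts row 2. P = [[1, 2], [3]], Q = [[1, 2], [3]].

So P = [[1, 2], [3]], Q = [[1, 2], [3]].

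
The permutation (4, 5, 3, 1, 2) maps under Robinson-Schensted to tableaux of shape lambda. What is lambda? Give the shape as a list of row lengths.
Row-insert each entry into an empty tableau.

After inserting 4: P = [[4]].
After inserting 5: P = [[4, 5]].
After inserting 3: P = [[3, 5], [4]].
After inserting 1: P = [[1, 5], [3], [4]].
After inserting 2: P = [[1, 2], [3, 5], [4]].

The final insertion tableau P = [[1, 2], [3, 5], [4]] has shape [2, 2, 1].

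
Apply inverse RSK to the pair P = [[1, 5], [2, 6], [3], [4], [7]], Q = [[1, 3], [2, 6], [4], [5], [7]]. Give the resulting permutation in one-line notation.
7 4 6 3 2 5 1

Reverse RSK: for i = n, n-1, ..., 1, locate i in Q, remove the corresponding corner cell from P, and reverse-bump its entry up through P; the value ejected from row 1 is w(i).

So w = 7 4 6 3 2 5 1.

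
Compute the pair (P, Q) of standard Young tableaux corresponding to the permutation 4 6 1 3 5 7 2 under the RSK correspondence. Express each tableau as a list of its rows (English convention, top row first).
P = [[1, 2, 5, 7], [3, 6], [4]], Q = [[1, 2, 5, 6], [3, 4], [7]]

Insert each entry of the permutation into P by Schensted row insertion, recording in Q the position of each new cell.

After inserting 4: P = [[4]].
After inserting 6: P = [[4, 6]].
After inserting 1: P = [[1, 6], [4]].
After inserting 3: P = [[1, 3], [4, 6]].
After inserting 5: P = [[1, 3, 5], [4, 6]].
After inserting 7: P = [[1, 3, 5, 7], [4, 6]].
After inserting 2: P = [[1, 2, 5, 7], [3, 6], [4]].

So P = [[1, 2, 5, 7], [3, 6], [4]], Q = [[1, 2, 5, 6], [3, 4], [7]].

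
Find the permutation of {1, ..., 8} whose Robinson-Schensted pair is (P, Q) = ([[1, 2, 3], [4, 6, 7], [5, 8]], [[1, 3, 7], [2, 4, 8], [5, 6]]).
Reverse RSK: for i = n, n-1, ..., 1, locate i in Q, remove the corresponding corner cell from P, and reverse-bump its entry up through P; the value ejected from row 1 is w(i).

So w = 5 4 8 6 1 2 7 3.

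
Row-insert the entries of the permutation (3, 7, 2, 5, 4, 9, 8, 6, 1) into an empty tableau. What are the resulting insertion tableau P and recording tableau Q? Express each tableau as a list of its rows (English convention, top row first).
Insert each entry of the permutation into P by Schensted row insertion, recording in Q the position of each new cell.

Insert 3: appended to row 1. P = [[3]], Q = [[1]].
Insert 7: appended to row 1. P = [[3, 7]], Q = [[1, 2]].
Insert 2: 2 bumps 3 from row 1; 3 starts row 2. P = [[2, 7], [3]], Q = [[1, 2], [3]].
Insert 5: 5 bumps 7 from row 1; 7 appends to row 2. P = [[2, 5], [3, 7]], Q = [[1, 2], [3, 4]].
Insert 4: 4 bumps 5 from row 1; 5 bumps 7 from row 2; 7 starts row 3. P = [[2, 4], [3, 5], [7]], Q = [[1, 2], [3, 4], [5]].
Insert 9: appended to row 1. P = [[2, 4, 9], [3, 5], [7]], Q = [[1, 2, 6], [3, 4], [5]].
Insert 8: 8 bumps 9 from row 1; 9 appends to row 2. P = [[2, 4, 8], [3, 5, 9], [7]], Q = [[1, 2, 6], [3, 4, 7], [5]].
Insert 6: 6 bumps 8 from row 1; 8 bumps 9 from row 2; 9 appends to row 3. P = [[2, 4, 6], [3, 5, 8], [7, 9]], Q = [[1, 2, 6], [3, 4, 7], [5, 8]].
Insert 1: 1 bumps 2 from row 1; 2 bumps 3 from row 2; 3 bumps 7 from row 3; 7 starts row 4. P = [[1, 4, 6], [2, 5, 8], [3, 9], [7]], Q = [[1, 2, 6], [3, 4, 7], [5, 8], [9]].

So P = [[1, 4, 6], [2, 5, 8], [3, 9], [7]], Q = [[1, 2, 6], [3, 4, 7], [5, 8], [9]].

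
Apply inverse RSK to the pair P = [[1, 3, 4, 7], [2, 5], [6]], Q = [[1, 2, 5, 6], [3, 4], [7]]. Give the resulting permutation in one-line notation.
Reverse RSK: for i = n, n-1, ..., 1, locate i in Q, remove the corresponding corner cell from P, and reverse-bump its entry up through P; the value ejected from row 1 is w(i).

So w = 2 6 1 3 5 7 4.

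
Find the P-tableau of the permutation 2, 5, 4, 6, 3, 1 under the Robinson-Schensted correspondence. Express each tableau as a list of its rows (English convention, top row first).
Insert 2: appended to row 1. P = [[2]].
Insert 5: appended to row 1. P = [[2, 5]].
Insert 4: 4 bumps 5 from row 1; 5 starts row 2. P = [[2, 4], [5]].
Insert 6: appended to row 1. P = [[2, 4, 6], [5]].
Insert 3: 3 bumps 4 from row 1; 4 bumps 5 from row 2; 5 starts row 3. P = [[2, 3, 6], [4], [5]].
Insert 1: 1 bumps 2 from row 1; 2 bumps 4 from row 2; 4 bumps 5 from row 3; 5 starts row 4. P = [[1, 3, 6], [2], [4], [5]].

So P = [[1, 3, 6], [2], [4], [5]].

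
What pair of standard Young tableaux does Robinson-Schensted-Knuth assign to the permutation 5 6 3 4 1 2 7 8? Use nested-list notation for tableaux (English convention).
Insert each entry of the permutation into P by Schensted row insertion, recording in Q the position of each new cell.

Insert 5: appended to row 1. P = [[5]], Q = [[1]].
Insert 6: appended to row 1. P = [[5, 6]], Q = [[1, 2]].
Insert 3: 3 bumps 5 from row 1; 5 starts row 2. P = [[3, 6], [5]], Q = [[1, 2], [3]].
Insert 4: 4 bumps 6 from row 1; 6 appends to row 2. P = [[3, 4], [5, 6]], Q = [[1, 2], [3, 4]].
Insert 1: 1 bumps 3 from row 1; 3 bumps 5 from row 2; 5 starts row 3. P = [[1, 4], [3, 6], [5]], Q = [[1, 2], [3, 4], [5]].
Insert 2: 2 bumps 4 from row 1; 4 bumps 6 from row 2; 6 appends to row 3. P = [[1, 2], [3, 4], [5, 6]], Q = [[1, 2], [3, 4], [5, 6]].
Insert 7: appended to row 1. P = [[1, 2, 7], [3, 4], [5, 6]], Q = [[1, 2, 7], [3, 4], [5, 6]].
Insert 8: appended to row 1. P = [[1, 2, 7, 8], [3, 4], [5, 6]], Q = [[1, 2, 7, 8], [3, 4], [5, 6]].

So P = [[1, 2, 7, 8], [3, 4], [5, 6]], Q = [[1, 2, 7, 8], [3, 4], [5, 6]].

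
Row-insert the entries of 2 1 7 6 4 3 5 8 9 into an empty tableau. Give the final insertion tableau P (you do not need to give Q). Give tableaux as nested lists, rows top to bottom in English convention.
After inserting 2: P = [[2]].
After inserting 1: P = [[1], [2]].
After inserting 7: P = [[1, 7], [2]].
After inserting 6: P = [[1, 6], [2, 7]].
After inserting 4: P = [[1, 4], [2, 6], [7]].
After inserting 3: P = [[1, 3], [2, 4], [6], [7]].
After inserting 5: P = [[1, 3, 5], [2, 4], [6], [7]].
After inserting 8: P = [[1, 3, 5, 8], [2, 4], [6], [7]].
After inserting 9: P = [[1, 3, 5, 8, 9], [2, 4], [6], [7]].

So P = [[1, 3, 5, 8, 9], [2, 4], [6], [7]].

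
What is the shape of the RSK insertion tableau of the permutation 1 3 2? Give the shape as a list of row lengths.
[2, 1]

Row-insert each entry into an empty tableau.

After inserting 1: P = [[1]].
After inserting 3: P = [[1, 3]].
After inserting 2: P = [[1, 2], [3]].

The final insertion tableau P = [[1, 2], [3]] has shape [2, 1].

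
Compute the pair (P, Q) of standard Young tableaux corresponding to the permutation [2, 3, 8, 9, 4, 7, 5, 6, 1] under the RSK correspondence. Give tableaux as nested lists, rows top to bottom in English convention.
Insert each entry of the permutation into P by Schensted row insertion, recording in Q the position of each new cell.

Insert 2: appended to row 1. P = [[2]], Q = [[1]].
Insert 3: appended to row 1. P = [[2, 3]], Q = [[1, 2]].
Insert 8: appended to row 1. P = [[2, 3, 8]], Q = [[1, 2, 3]].
Insert 9: appended to row 1. P = [[2, 3, 8, 9]], Q = [[1, 2, 3, 4]].
Insert 4: 4 bumps 8 from row 1; 8 starts row 2. P = [[2, 3, 4, 9], [8]], Q = [[1, 2, 3, 4], [5]].
Insert 7: 7 bumps 9 from row 1; 9 appends to row 2. P = [[2, 3, 4, 7], [8, 9]], Q = [[1, 2, 3, 4], [5, 6]].
Insert 5: 5 bumps 7 from row 1; 7 bumps 8 from row 2; 8 starts row 3. P = [[2, 3, 4, 5], [7, 9], [8]], Q = [[1, 2, 3, 4], [5, 6], [7]].
Insert 6: appended to row 1. P = [[2, 3, 4, 5, 6], [7, 9], [8]], Q = [[1, 2, 3, 4, 8], [5, 6], [7]].
Insert 1: 1 bumps 2 from row 1; 2 bumps 7 from row 2; 7 bumps 8 from row 3; 8 starts row 4. P = [[1, 3, 4, 5, 6], [2, 9], [7], [8]], Q = [[1, 2, 3, 4, 8], [5, 6], [7], [9]].

So P = [[1, 3, 4, 5, 6], [2, 9], [7], [8]], Q = [[1, 2, 3, 4, 8], [5, 6], [7], [9]].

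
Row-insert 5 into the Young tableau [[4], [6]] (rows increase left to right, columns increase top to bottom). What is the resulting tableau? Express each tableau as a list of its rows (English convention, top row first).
5 is larger than every entry of row 1, so it is appended to row 1. The new tableau is [[4, 5], [6]].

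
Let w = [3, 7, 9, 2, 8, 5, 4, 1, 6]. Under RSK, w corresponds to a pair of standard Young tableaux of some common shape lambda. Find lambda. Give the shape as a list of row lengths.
[3, 3, 1, 1, 1]

Row-insert each entry into an empty tableau.

After inserting 3: P = [[3]].
After inserting 7: P = [[3, 7]].
After inserting 9: P = [[3, 7, 9]].
After inserting 2: P = [[2, 7, 9], [3]].
After inserting 8: P = [[2, 7, 8], [3, 9]].
After inserting 5: P = [[2, 5, 8], [3, 7], [9]].
After inserting 4: P = [[2, 4, 8], [3, 5], [7], [9]].
After inserting 1: P = [[1, 4, 8], [2, 5], [3], [7], [9]].
After inserting 6: P = [[1, 4, 6], [2, 5, 8], [3], [7], [9]].

The final insertion tableau P = [[1, 4, 6], [2, 5, 8], [3], [7], [9]] has shape [3, 3, 1, 1, 1].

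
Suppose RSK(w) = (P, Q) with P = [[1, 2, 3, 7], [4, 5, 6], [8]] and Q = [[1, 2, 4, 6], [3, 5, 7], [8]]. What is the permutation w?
Reverse the RSK construction: for i from n down to 1, find the cell of Q containing i, remove the entry at that cell from P, and reverse-bump it up through P; the value ejected from row 1 is w(i).

Step i=8: Q has 8 at row 3, column 1; remove 8 from row 3 of P and reverse-bump: 8 enters row 2 and ejects 6; 6 enters row 1 and ejects 3. So w(8) = 3. P is now [[1, 2, 6, 7], [4, 5, 8]].
Step i=7: Q has 7 at row 2, column 3; remove 8 from row 2 of P and reverse-bump: 8 enters row 1 and ejects 7. So w(7) = 7. P is now [[1, 2, 6, 8], [4, 5]].
Step i=6: Q has 6 at row 1, column 4; remove that cell from P, ejecting 8. So w(6) = 8. P is now [[1, 2, 6], [4, 5]].
Step i=5: Q has 5 at row 2, column 2; remove 5 from row 2 of P and reverse-bump: 5 enters row 1 and ejects 2. So w(5) = 2. P is now [[1, 5, 6], [4]].
Step i=4: Q has 4 at row 1, column 3; remove that cell from P, ejecting 6. So w(4) = 6. P is now [[1, 5], [4]].
Step i=3: Q has 3 at row 2, column 1; remove 4 from row 2 of P and reverse-bump: 4 enters row 1 and ejects 1. So w(3) = 1. P is now [[4, 5]].
Step i=2: Q has 2 at row 1, column 2; remove that cell from P, ejecting 5. So w(2) = 5. P is now [[4]].
Step i=1: Q has 1 at row 1, column 1; remove that cell from P, ejecting 4. So w(1) = 4. P is now [].

So w = 4 5 1 6 2 8 7 3.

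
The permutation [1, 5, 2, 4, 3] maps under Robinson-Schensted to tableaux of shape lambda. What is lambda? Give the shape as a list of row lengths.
[3, 1, 1]

Row-insert each entry into an empty tableau.

After inserting 1: P = [[1]].
After inserting 5: P = [[1, 5]].
After inserting 2: P = [[1, 2], [5]].
After inserting 4: P = [[1, 2, 4], [5]].
After inserting 3: P = [[1, 2, 3], [4], [5]].

The final insertion tableau P = [[1, 2, 3], [4], [5]] has shape [3, 1, 1].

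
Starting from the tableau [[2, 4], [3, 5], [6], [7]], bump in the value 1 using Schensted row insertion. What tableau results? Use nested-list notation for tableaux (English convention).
[[1, 4], [2, 5], [3], [6], [7]]

In row 1, 1 replaces 2 (the leftmost entry greater than 1); 2 is bumped to row 2. In row 2, 2 replaces 3 (the leftmost entry greater than 2); 3 is bumped to row 3. In row 3, 3 replaces 6 (the leftmost entry greater than 3); 6 is bumped to row 4. In row 4, 6 replaces 7 (the leftmost entry greater than 6); 7 is bumped to row 5. 7 starts a new row 5. The new tableau is [[1, 4], [2, 5], [3], [6], [7]].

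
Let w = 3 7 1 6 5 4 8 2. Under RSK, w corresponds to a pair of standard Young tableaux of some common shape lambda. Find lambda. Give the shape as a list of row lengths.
[3, 2, 1, 1, 1]

Row-insert each entry into an empty tableau.

After inserting 3: P = [[3]].
After inserting 7: P = [[3, 7]].
After inserting 1: P = [[1, 7], [3]].
After inserting 6: P = [[1, 6], [3, 7]].
After inserting 5: P = [[1, 5], [3, 6], [7]].
After inserting 4: P = [[1, 4], [3, 5], [6], [7]].
After inserting 8: P = [[1, 4, 8], [3, 5], [6], [7]].
After inserting 2: P = [[1, 2, 8], [3, 4], [5], [6], [7]].

The final insertion tableau P = [[1, 2, 8], [3, 4], [5], [6], [7]] has shape [3, 2, 1, 1, 1].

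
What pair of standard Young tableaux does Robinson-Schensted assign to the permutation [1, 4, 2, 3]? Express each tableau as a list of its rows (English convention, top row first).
P = [[1, 2, 3], [4]], Q = [[1, 2, 4], [3]]

Insert each entry of the permutation into P by Schensted row insertion, recording in Q the position of each new cell.

Insert 1: appended to row 1. P = [[1]].
Insert 4: appended to row 1. P = [[1, 4]].
Insert 2: 2 bumps 4 from row 1; 4 starts row 2. P = [[1, 2], [4]].
Insert 3: appended to row 1. P = [[1, 2, 3], [4]].

So P = [[1, 2, 3], [4]], Q = [[1, 2, 4], [3]].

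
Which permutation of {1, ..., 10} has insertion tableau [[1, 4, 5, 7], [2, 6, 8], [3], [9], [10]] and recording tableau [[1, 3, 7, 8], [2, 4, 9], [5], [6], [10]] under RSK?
Reverse the RSK construction: for i from n down to 1, find the cell of Q containing i, remove the entry at that cell from P, and reverse-bump it up through P; the value ejected from row 1 is w(i).

Step i=10: Q has 10 at row 5, column 1; remove 10 from row 5 of P and reverse-bump: 10 enters row 4 and ejects 9; 9 enters row 3 and ejects 3; 3 enters row 2 and ejects 2; 2 enters row 1 and ejects 1. So w(10) = 1. P is now [[2, 4, 5, 7], [3, 6, 8], [9], [10]].
Step i=9: Q has 9 at row 2, column 3; remove 8 from row 2 of P and reverse-bump: 8 enters row 1 and ejects 7. So w(9) = 7. P is now [[2, 4, 5, 8], [3, 6], [9], [10]].
Step i=8: Q has 8 at row 1, column 4; remove that cell from P, ejecting 8. So w(8) = 8. P is now [[2, 4, 5], [3, 6], [9], [10]].
Step i=7: Q has 7 at row 1, column 3; remove that cell from P, ejecting 5. So w(7) = 5. P is now [[2, 4], [3, 6], [9], [10]].
Step i=6: Q has 6 at row 4, column 1; remove 10 from row 4 of P and reverse-bump: 10 enters row 3 and ejects 9; 9 enters row 2 and ejects 6; 6 enters row 1 and ejects 4. So w(6) = 4. P is now [[2, 6], [3, 9], [10]].
Step i=5: Q has 5 at row 3, column 1; remove 10 from row 3 of P and reverse-bump: 10 enters row 2 and ejects 9; 9 enters row 1 and ejects 6. So w(5) = 6. P is now [[2, 9], [3, 10]].
Step i=4: Q has 4 at row 2, column 2; remove 10 from row 2 of P and reverse-bump: 10 enters row 1 and ejects 9. So w(4) = 9. P is now [[2, 10], [3]].
Step i=3: Q has 3 at row 1, column 2; remove that cell from P, ejecting 10. So w(3) = 10. P is now [[2], [3]].
Step i=2: Q has 2 at row 2, column 1; remove 3 from row 2 of P and reverse-bump: 3 enters row 1 and ejects 2. So w(2) = 2. P is now [[3]].
Step i=1: Q has 1 at row 1, column 1; remove that cell from P, ejecting 3. So w(1) = 3. P is now [].

So w = 3 2 10 9 6 4 5 8 7 1.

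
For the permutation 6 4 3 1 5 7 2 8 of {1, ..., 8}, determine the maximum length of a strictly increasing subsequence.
4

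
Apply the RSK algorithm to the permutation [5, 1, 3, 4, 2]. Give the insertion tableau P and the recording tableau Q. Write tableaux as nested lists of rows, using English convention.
P = [[1, 2, 4], [3], [5]], Q = [[1, 3, 4], [2], [5]]

Insert each entry of the permutation into P by Schensted row insertion, recording in Q the position of each new cell.

Insert 5: appended to row 1. P = [[5]].
Insert 1: 1 bumps 5 from row 1; 5 starts row 2. P = [[1], [5]].
Insert 3: appended to row 1. P = [[1, 3], [5]].
Insert 4: appended to row 1. P = [[1, 3, 4], [5]].
Insert 2: 2 bumps 3 from row 1; 3 bumps 5 from row 2; 5 starts row 3. P = [[1, 2, 4], [3], [5]].

So P = [[1, 2, 4], [3], [5]], Q = [[1, 3, 4], [2], [5]].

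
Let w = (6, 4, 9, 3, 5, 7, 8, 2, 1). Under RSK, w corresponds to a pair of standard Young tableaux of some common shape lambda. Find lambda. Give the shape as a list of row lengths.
Row-insert each entry into an empty tableau.

After inserting 6: P = [[6]].
After inserting 4: P = [[4], [6]].
After inserting 9: P = [[4, 9], [6]].
After inserting 3: P = [[3, 9], [4], [6]].
After inserting 5: P = [[3, 5], [4, 9], [6]].
After inserting 7: P = [[3, 5, 7], [4, 9], [6]].
After inserting 8: P = [[3, 5, 7, 8], [4, 9], [6]].
After inserting 2: P = [[2, 5, 7, 8], [3, 9], [4], [6]].
After inserting 1: P = [[1, 5, 7, 8], [2, 9], [3], [4], [6]].

The final insertion tableau P = [[1, 5, 7, 8], [2, 9], [3], [4], [6]] has shape [4, 2, 1, 1, 1].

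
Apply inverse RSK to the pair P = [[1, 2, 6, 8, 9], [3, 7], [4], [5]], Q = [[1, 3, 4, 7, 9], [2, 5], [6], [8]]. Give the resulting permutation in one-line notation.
Reverse the RSK construction: for i from n down to 1, find the cell of Q containing i, remove the entry at that cell from P, and reverse-bump it up through P; the value ejected from row 1 is w(i).

Step i=9: Q has 9 at row 1, column 5; remove that cell from P, ejecting 9. So w(9) = 9. P is now [[1, 2, 6, 8], [3, 7], [4], [5]].
Step i=8: Q has 8 at row 4, column 1; remove 5 from row 4 of P and reverse-bump: 5 enters row 3 and ejects 4; 4 enters row 2 and ejects 3; 3 enters row 1 and ejects 2. So w(8) = 2. P is now [[1, 3, 6, 8], [4, 7], [5]].
Step i=7: Q has 7 at row 1, column 4; remove that cell from P, ejecting 8. So w(7) = 8. P is now [[1, 3, 6], [4, 7], [5]].
Step i=6: Q has 6 at row 3, column 1; remove 5 from row 3 of P and reverse-bump: 5 enters row 2 and ejects 4; 4 enters row 1 and ejects 3. So w(6) = 3. P is now [[1, 4, 6], [5, 7]].
Step i=5: Q has 5 at row 2, column 2; remove 7 from row 2 of P and reverse-bump: 7 enters row 1 and ejects 6. So w(5) = 6. P is now [[1, 4, 7], [5]].
Step i=4: Q has 4 at row 1, column 3; remove that cell from P, ejecting 7. So w(4) = 7. P is now [[1, 4], [5]].
Step i=3: Q has 3 at row 1, column 2; remove that cell from P, ejecting 4. So w(3) = 4. P is now [[1], [5]].
Step i=2: Q has 2 at row 2, column 1; remove 5 from row 2 of P and reverse-bump: 5 enters row 1 and ejects 1. So w(2) = 1. P is now [[5]].
Step i=1: Q has 1 at row 1, column 1; remove that cell from P, ejecting 5. So w(1) = 5. P is now [].

So w = 5 1 4 7 6 3 8 2 9.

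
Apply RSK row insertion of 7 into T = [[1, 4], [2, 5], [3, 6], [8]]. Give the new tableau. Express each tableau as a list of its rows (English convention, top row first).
[[1, 4, 7], [2, 5], [3, 6], [8]]

7 is larger than every entry of row 1, so it is appended to row 1. The new tableau is [[1, 4, 7], [2, 5], [3, 6], [8]].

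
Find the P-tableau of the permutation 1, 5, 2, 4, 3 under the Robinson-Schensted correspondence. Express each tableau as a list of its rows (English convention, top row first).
After inserting 1: P = [[1]].
After inserting 5: P = [[1, 5]].
After inserting 2: P = [[1, 2], [5]].
After inserting 4: P = [[1, 2, 4], [5]].
After inserting 3: P = [[1, 2, 3], [4], [5]].

So P = [[1, 2, 3], [4], [5]].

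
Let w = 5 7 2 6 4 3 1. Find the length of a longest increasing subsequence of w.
2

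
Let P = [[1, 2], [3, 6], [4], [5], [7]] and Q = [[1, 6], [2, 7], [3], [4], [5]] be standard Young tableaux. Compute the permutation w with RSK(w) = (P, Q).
Reverse RSK: for i = n, n-1, ..., 1, locate i in Q, remove the corresponding corner cell from P, and reverse-bump its entry up through P; the value ejected from row 1 is w(i).

So w = 7 5 4 3 1 6 2.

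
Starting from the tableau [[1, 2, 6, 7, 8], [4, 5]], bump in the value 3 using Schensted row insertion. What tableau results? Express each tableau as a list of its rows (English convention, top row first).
[[1, 2, 3, 7, 8], [4, 5, 6]]

In row 1, 3 replaces 6 (the leftmost entry greater than 3); 6 is bumped to row 2. 6 is appended to row 2. The new tableau is [[1, 2, 3, 7, 8], [4, 5, 6]].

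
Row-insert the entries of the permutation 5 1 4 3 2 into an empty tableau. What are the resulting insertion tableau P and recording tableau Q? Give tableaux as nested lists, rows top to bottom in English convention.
Insert each entry of the permutation into P by Schensted row insertion, recording in Q the position of each new cell.

Insert 5: appended to row 1. P = [[5]].
Insert 1: 1 bumps 5 from row 1; 5 starts row 2. P = [[1], [5]].
Insert 4: appended to row 1. P = [[1, 4], [5]].
Insert 3: 3 bumps 4 from row 1; 4 bumps 5 from row 2; 5 starts row 3. P = [[1, 3], [4], [5]].
Insert 2: 2 bumps 3 from row 1; 3 bumps 4 from row 2; 4 bumps 5 from row 3; 5 starts row 4. P = [[1, 2], [3], [4], [5]].

So P = [[1, 2], [3], [4], [5]], Q = [[1, 3], [2], [4], [5]].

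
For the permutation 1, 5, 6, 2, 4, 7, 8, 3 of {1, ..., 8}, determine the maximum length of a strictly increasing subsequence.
5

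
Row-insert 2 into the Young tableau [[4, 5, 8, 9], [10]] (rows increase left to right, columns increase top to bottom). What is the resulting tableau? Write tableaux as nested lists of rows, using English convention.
[[2, 5, 8, 9], [4], [10]]

In row 1, 2 replaces 4 (the leftmost entry greater than 2); 4 is bumped to row 2. In row 2, 4 replaces 10 (the leftmost entry greater than 4); 10 is bumped to row 3. 10 starts a new row 3. The new tableau is [[2, 5, 8, 9], [4], [10]].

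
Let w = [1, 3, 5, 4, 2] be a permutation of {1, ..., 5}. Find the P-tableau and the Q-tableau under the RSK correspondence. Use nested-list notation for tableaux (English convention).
Insert each entry of the permutation into P by Schensted row insertion, recording in Q the position of each new cell.

Insert 1: appended to row 1. P = [[1]].
Insert 3: appended to row 1. P = [[1, 3]].
Insert 5: appended to row 1. P = [[1, 3, 5]].
Insert 4: 4 bumps 5 from row 1; 5 starts row 2. P = [[1, 3, 4], [5]].
Insert 2: 2 bumps 3 from row 1; 3 bumps 5 from row 2; 5 starts row 3. P = [[1, 2, 4], [3], [5]].

So P = [[1, 2, 4], [3], [5]], Q = [[1, 2, 3], [4], [5]].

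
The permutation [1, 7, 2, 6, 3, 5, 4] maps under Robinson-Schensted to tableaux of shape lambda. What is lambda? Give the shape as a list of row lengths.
[4, 1, 1, 1]

RSK row insertion gives P = [[1, 2, 3, 4], [5], [6], [7]], which has shape [4, 1, 1, 1].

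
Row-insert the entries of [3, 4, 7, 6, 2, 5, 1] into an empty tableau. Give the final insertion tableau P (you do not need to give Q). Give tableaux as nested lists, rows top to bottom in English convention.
P = [[1, 4, 5], [2, 6], [3], [7]]

Insert 3: appended to row 1. P = [[3]].
Insert 4: appended to row 1. P = [[3, 4]].
Insert 7: appended to row 1. P = [[3, 4, 7]].
Insert 6: 6 bumps 7 from row 1; 7 starts row 2. P = [[3, 4, 6], [7]].
Insert 2: 2 bumps 3 from row 1; 3 bumps 7 from row 2; 7 starts row 3. P = [[2, 4, 6], [3], [7]].
Insert 5: 5 bumps 6 from row 1; 6 appends to row 2. P = [[2, 4, 5], [3, 6], [7]].
Insert 1: 1 bumps 2 from row 1; 2 bumps 3 from row 2; 3 bumps 7 from row 3; 7 starts row 4. P = [[1, 4, 5], [2, 6], [3], [7]].

So P = [[1, 4, 5], [2, 6], [3], [7]].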